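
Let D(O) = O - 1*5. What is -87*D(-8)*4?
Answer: 4524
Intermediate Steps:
D(O) = -5 + O (D(O) = O - 5 = -5 + O)
-87*D(-8)*4 = -87*(-5 - 8)*4 = -87*(-13)*4 = 1131*4 = 4524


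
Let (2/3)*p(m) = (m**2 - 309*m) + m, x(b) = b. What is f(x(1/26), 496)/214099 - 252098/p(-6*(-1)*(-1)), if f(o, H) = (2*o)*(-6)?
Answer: -350830551541/3932784531 ≈ -89.207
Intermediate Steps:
p(m) = -462*m + 3*m**2/2 (p(m) = 3*((m**2 - 309*m) + m)/2 = 3*(m**2 - 308*m)/2 = -462*m + 3*m**2/2)
f(o, H) = -12*o
f(x(1/26), 496)/214099 - 252098/p(-6*(-1)*(-1)) = -12/26/214099 - 252098*(-1/(9*(-308 - 6*(-1)*(-1)))) = -12*1/26*(1/214099) - 252098*(-1/(9*(-308 + 6*(-1)))) = -6/13*1/214099 - 252098*(-1/(9*(-308 - 6))) = -6/2783287 - 252098/((3/2)*(-6)*(-314)) = -6/2783287 - 252098/2826 = -6/2783287 - 252098*1/2826 = -6/2783287 - 126049/1413 = -350830551541/3932784531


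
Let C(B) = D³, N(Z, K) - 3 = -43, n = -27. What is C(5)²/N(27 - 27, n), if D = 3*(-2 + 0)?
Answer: -5832/5 ≈ -1166.4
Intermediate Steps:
D = -6 (D = 3*(-2) = -6)
N(Z, K) = -40 (N(Z, K) = 3 - 43 = -40)
C(B) = -216 (C(B) = (-6)³ = -216)
C(5)²/N(27 - 27, n) = (-216)²/(-40) = 46656*(-1/40) = -5832/5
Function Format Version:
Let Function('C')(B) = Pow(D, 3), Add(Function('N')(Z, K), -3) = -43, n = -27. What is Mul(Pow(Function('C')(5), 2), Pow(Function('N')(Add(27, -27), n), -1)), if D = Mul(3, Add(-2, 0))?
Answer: Rational(-5832, 5) ≈ -1166.4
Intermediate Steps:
D = -6 (D = Mul(3, -2) = -6)
Function('N')(Z, K) = -40 (Function('N')(Z, K) = Add(3, -43) = -40)
Function('C')(B) = -216 (Function('C')(B) = Pow(-6, 3) = -216)
Mul(Pow(Function('C')(5), 2), Pow(Function('N')(Add(27, -27), n), -1)) = Mul(Pow(-216, 2), Pow(-40, -1)) = Mul(46656, Rational(-1, 40)) = Rational(-5832, 5)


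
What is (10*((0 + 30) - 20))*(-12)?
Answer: -1200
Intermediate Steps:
(10*((0 + 30) - 20))*(-12) = (10*(30 - 20))*(-12) = (10*10)*(-12) = 100*(-12) = -1200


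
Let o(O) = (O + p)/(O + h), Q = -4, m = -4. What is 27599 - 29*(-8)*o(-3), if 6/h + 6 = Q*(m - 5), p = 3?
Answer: 27599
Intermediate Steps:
h = ⅕ (h = 6/(-6 - 4*(-4 - 5)) = 6/(-6 - 4*(-9)) = 6/(-6 + 36) = 6/30 = 6*(1/30) = ⅕ ≈ 0.20000)
o(O) = (3 + O)/(⅕ + O) (o(O) = (O + 3)/(O + ⅕) = (3 + O)/(⅕ + O))
27599 - 29*(-8)*o(-3) = 27599 - 29*(-8)*5*(3 - 3)/(1 + 5*(-3)) = 27599 - (-232)*5*0/(1 - 15) = 27599 - (-232)*5*0/(-14) = 27599 - (-232)*5*(-1/14)*0 = 27599 - (-232)*0 = 27599 - 1*0 = 27599 + 0 = 27599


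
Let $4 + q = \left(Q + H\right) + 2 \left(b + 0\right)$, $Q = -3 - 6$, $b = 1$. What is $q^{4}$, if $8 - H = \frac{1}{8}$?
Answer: $\frac{390625}{4096} \approx 95.367$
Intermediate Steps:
$H = \frac{63}{8}$ ($H = 8 - \frac{1}{8} = \frac{63}{8} \approx 7.875$)
$Q = -9$ ($Q = -3 - 6 = -9$)
$q = - \frac{25}{8}$ ($q = -4 + \left(\left(-9 + \frac{63}{8}\right) + 2 \left(1 + 0\right)\right) = -4 + \left(- \frac{9}{8} + 2 \cdot 1\right) = -4 + \left(- \frac{9}{8} + 2\right) = -4 + \frac{7}{8} = - \frac{25}{8} \approx -3.125$)
$q^{4} = \left(- \frac{25}{8}\right)^{4} = \frac{390625}{4096}$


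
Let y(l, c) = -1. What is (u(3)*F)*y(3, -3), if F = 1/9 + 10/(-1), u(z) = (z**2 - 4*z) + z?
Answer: 0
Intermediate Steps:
u(z) = z**2 - 3*z
F = -89/9 (F = 1*(1/9) + 10*(-1) = 1/9 - 10 = -89/9 ≈ -9.8889)
(u(3)*F)*y(3, -3) = ((3*(-3 + 3))*(-89/9))*(-1) = ((3*0)*(-89/9))*(-1) = (0*(-89/9))*(-1) = 0*(-1) = 0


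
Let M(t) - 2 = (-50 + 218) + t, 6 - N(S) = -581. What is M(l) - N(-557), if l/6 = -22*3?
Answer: -813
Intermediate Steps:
l = -396 (l = 6*(-22*3) = 6*(-66) = -396)
N(S) = 587 (N(S) = 6 - 1*(-581) = 6 + 581 = 587)
M(t) = 170 + t (M(t) = 2 + ((-50 + 218) + t) = 2 + (168 + t) = 170 + t)
M(l) - N(-557) = (170 - 396) - 1*587 = -226 - 587 = -813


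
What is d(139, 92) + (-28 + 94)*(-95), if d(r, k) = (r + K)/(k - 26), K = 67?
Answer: -206807/33 ≈ -6266.9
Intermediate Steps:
d(r, k) = (67 + r)/(-26 + k) (d(r, k) = (r + 67)/(k - 26) = (67 + r)/(-26 + k))
d(139, 92) + (-28 + 94)*(-95) = (67 + 139)/(-26 + 92) + (-28 + 94)*(-95) = 206/66 + 66*(-95) = (1/66)*206 - 6270 = 103/33 - 6270 = -206807/33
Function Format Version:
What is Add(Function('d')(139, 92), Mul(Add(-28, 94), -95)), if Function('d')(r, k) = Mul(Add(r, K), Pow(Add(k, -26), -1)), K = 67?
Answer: Rational(-206807, 33) ≈ -6266.9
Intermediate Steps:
Function('d')(r, k) = Mul(Pow(Add(-26, k), -1), Add(67, r)) (Function('d')(r, k) = Mul(Add(r, 67), Pow(Add(k, -26), -1)) = Mul(Add(67, r), Pow(Add(-26, k), -1)) = Mul(Pow(Add(-26, k), -1), Add(67, r)))
Add(Function('d')(139, 92), Mul(Add(-28, 94), -95)) = Add(Mul(Pow(Add(-26, 92), -1), Add(67, 139)), Mul(Add(-28, 94), -95)) = Add(Mul(Pow(66, -1), 206), Mul(66, -95)) = Add(Mul(Rational(1, 66), 206), -6270) = Add(Rational(103, 33), -6270) = Rational(-206807, 33)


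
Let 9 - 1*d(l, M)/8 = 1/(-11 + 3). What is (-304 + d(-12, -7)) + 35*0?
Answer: -231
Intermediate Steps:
d(l, M) = 73 (d(l, M) = 72 - 8/(-11 + 3) = 72 - 8/(-8) = 72 - 8*(-⅛) = 72 + 1 = 73)
(-304 + d(-12, -7)) + 35*0 = (-304 + 73) + 35*0 = -231 + 0 = -231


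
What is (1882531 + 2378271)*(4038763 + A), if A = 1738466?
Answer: 24615628877658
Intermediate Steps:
(1882531 + 2378271)*(4038763 + A) = (1882531 + 2378271)*(4038763 + 1738466) = 4260802*5777229 = 24615628877658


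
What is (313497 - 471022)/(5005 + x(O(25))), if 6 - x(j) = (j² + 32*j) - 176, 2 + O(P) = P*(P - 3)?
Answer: 157525/312653 ≈ 0.50383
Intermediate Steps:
O(P) = -2 + P*(-3 + P) (O(P) = -2 + P*(P - 3) = -2 + P*(-3 + P))
x(j) = 182 - j² - 32*j (x(j) = 6 - ((j² + 32*j) - 176) = 6 - (-176 + j² + 32*j) = 6 + (176 - j² - 32*j) = 182 - j² - 32*j)
(313497 - 471022)/(5005 + x(O(25))) = (313497 - 471022)/(5005 + (182 - (-2 + 25² - 3*25)² - 32*(-2 + 25² - 3*25))) = -157525/(5005 + (182 - (-2 + 625 - 75)² - 32*(-2 + 625 - 75))) = -157525/(5005 + (182 - 1*548² - 32*548)) = -157525/(5005 + (182 - 1*300304 - 17536)) = -157525/(5005 + (182 - 300304 - 17536)) = -157525/(5005 - 317658) = -157525/(-312653) = -157525*(-1/312653) = 157525/312653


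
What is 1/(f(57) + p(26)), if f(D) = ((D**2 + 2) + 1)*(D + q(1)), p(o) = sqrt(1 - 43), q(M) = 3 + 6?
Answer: 35772/7677815911 - I*sqrt(42)/46066895466 ≈ 4.6591e-6 - 1.4068e-10*I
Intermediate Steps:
q(M) = 9
p(o) = I*sqrt(42) (p(o) = sqrt(-42) = I*sqrt(42))
f(D) = (3 + D**2)*(9 + D) (f(D) = ((D**2 + 2) + 1)*(D + 9) = ((2 + D**2) + 1)*(9 + D) = (3 + D**2)*(9 + D))
1/(f(57) + p(26)) = 1/((27 + 57**3 + 3*57 + 9*57**2) + I*sqrt(42)) = 1/((27 + 185193 + 171 + 9*3249) + I*sqrt(42)) = 1/((27 + 185193 + 171 + 29241) + I*sqrt(42)) = 1/(214632 + I*sqrt(42))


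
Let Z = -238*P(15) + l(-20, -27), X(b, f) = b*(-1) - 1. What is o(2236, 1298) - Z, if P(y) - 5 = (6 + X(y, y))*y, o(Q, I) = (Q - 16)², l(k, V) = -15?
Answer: 4893905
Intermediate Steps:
X(b, f) = -1 - b (X(b, f) = -b - 1 = -1 - b)
o(Q, I) = (-16 + Q)²
P(y) = 5 + y*(5 - y) (P(y) = 5 + (6 + (-1 - y))*y = 5 + (5 - y)*y = 5 + y*(5 - y))
Z = 34495 (Z = -238*(5 - 1*15² + 5*15) - 15 = -238*(5 - 1*225 + 75) - 15 = -238*(5 - 225 + 75) - 15 = -238*(-145) - 15 = 34510 - 15 = 34495)
o(2236, 1298) - Z = (-16 + 2236)² - 1*34495 = 2220² - 34495 = 4928400 - 34495 = 4893905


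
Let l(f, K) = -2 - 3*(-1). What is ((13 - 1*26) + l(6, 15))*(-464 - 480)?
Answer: 11328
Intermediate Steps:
l(f, K) = 1 (l(f, K) = -2 + 3 = 1)
((13 - 1*26) + l(6, 15))*(-464 - 480) = ((13 - 1*26) + 1)*(-464 - 480) = ((13 - 26) + 1)*(-944) = (-13 + 1)*(-944) = -12*(-944) = 11328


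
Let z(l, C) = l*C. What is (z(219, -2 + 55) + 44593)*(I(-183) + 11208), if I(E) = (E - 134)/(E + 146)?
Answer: 23323730600/37 ≈ 6.3037e+8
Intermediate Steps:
I(E) = (-134 + E)/(146 + E)
z(l, C) = C*l
(z(219, -2 + 55) + 44593)*(I(-183) + 11208) = ((-2 + 55)*219 + 44593)*((-134 - 183)/(146 - 183) + 11208) = (53*219 + 44593)*(-317/(-37) + 11208) = (11607 + 44593)*(-1/37*(-317) + 11208) = 56200*(317/37 + 11208) = 56200*(415013/37) = 23323730600/37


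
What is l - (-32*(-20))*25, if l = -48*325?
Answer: -31600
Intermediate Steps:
l = -15600
l - (-32*(-20))*25 = -15600 - (-32*(-20))*25 = -15600 - 640*25 = -15600 - 1*16000 = -15600 - 16000 = -31600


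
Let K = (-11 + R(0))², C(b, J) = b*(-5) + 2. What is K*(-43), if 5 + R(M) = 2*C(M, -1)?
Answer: -6192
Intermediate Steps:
C(b, J) = 2 - 5*b (C(b, J) = -5*b + 2 = 2 - 5*b)
R(M) = -1 - 10*M (R(M) = -5 + 2*(2 - 5*M) = -5 + (4 - 10*M) = -1 - 10*M)
K = 144 (K = (-11 + (-1 - 10*0))² = (-11 + (-1 + 0))² = (-11 - 1)² = (-12)² = 144)
K*(-43) = 144*(-43) = -6192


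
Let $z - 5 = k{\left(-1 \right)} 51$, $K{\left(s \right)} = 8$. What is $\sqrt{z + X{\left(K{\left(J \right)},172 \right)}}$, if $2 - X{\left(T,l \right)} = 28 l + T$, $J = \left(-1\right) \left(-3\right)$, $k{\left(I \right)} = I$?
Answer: $2 i \sqrt{1217} \approx 69.771 i$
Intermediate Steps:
$J = 3$
$X{\left(T,l \right)} = 2 - T - 28 l$ ($X{\left(T,l \right)} = 2 - \left(28 l + T\right) = 2 - \left(T + 28 l\right) = 2 - T - 28 l$)
$z = -46$ ($z = 5 - 51 = -46$)
$\sqrt{z + X{\left(K{\left(J \right)},172 \right)}} = \sqrt{-46 - 4822} = \sqrt{-4868} = 2 i \sqrt{1217}$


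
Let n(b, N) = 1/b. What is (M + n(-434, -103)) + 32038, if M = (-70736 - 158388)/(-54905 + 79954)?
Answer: 348194155243/10871266 ≈ 32029.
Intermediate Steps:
M = -229124/25049 ≈ -9.1470
(M + n(-434, -103)) + 32038 = (-229124/25049 + 1/(-434)) + 32038 = (-229124/25049 - 1/434) + 32038 = -99464865/10871266 + 32038 = 348194155243/10871266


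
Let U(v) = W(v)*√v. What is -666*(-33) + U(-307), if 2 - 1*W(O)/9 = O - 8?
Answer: 21978 + 2853*I*√307 ≈ 21978.0 + 49989.0*I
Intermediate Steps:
W(O) = 90 - 9*O (W(O) = 18 - 9*(O - 8) = 18 - 9*(-8 + O) = 18 + (72 - 9*O) = 90 - 9*O)
U(v) = √v*(90 - 9*v) (U(v) = (90 - 9*v)*√v = √v*(90 - 9*v))
-666*(-33) + U(-307) = -666*(-33) + 9*√(-307)*(10 - 1*(-307)) = 21978 + 9*(I*√307)*(10 + 307) = 21978 + 9*(I*√307)*317 = 21978 + 2853*I*√307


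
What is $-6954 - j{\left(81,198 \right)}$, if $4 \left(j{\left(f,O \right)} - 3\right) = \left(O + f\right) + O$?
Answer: $- \frac{28305}{4} \approx -7076.3$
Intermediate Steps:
$j{\left(f,O \right)} = 3 + \frac{O}{2} + \frac{f}{4}$ ($j{\left(f,O \right)} = 3 + \frac{\left(O + f\right) + O}{4} = 3 + \frac{f + 2 O}{4} = 3 + \left(\frac{O}{2} + \frac{f}{4}\right) = 3 + \frac{O}{2} + \frac{f}{4}$)
$-6954 - j{\left(81,198 \right)} = -6954 - \left(3 + \frac{1}{2} \cdot 198 + \frac{1}{4} \cdot 81\right) = -6954 - \left(3 + 99 + \frac{81}{4}\right) = -6954 - \frac{489}{4} = - \frac{28305}{4}$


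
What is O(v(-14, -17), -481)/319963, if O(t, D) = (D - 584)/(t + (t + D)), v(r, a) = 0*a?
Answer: 1065/153902203 ≈ 6.9200e-6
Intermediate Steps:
v(r, a) = 0
O(t, D) = (-584 + D)/(D + 2*t) (O(t, D) = (-584 + D)/(t + (D + t)) = (-584 + D)/(D + 2*t))
O(v(-14, -17), -481)/319963 = ((-584 - 481)/(-481 + 2*0))/319963 = (-1065/(-481 + 0))*(1/319963) = (-1065/(-481))*(1/319963) = -1/481*(-1065)*(1/319963) = (1065/481)*(1/319963) = 1065/153902203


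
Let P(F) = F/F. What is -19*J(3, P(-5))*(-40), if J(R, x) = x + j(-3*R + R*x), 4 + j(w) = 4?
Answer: 760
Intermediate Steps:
P(F) = 1
j(w) = 0 (j(w) = -4 + 4 = 0)
J(R, x) = x (J(R, x) = x + 0 = x)
-19*J(3, P(-5))*(-40) = -19*1*(-40) = -19*(-40) = 760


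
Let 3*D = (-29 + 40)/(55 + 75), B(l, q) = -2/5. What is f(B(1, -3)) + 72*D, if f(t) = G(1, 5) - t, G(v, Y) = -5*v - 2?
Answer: -297/65 ≈ -4.5692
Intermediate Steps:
B(l, q) = -⅖ (B(l, q) = -2*⅕ = -⅖)
G(v, Y) = -2 - 5*v
D = 11/390 (D = ((-29 + 40)/(55 + 75))/3 = (11/130)/3 = (11*(1/130))/3 = (⅓)*(11/130) = 11/390 ≈ 0.028205)
f(t) = -7 - t (f(t) = (-2 - 5*1) - t = (-2 - 5) - t = -7 - t)
f(B(1, -3)) + 72*D = (-7 - 1*(-⅖)) + 72*(11/390) = (-7 + ⅖) + 132/65 = -33/5 + 132/65 = -297/65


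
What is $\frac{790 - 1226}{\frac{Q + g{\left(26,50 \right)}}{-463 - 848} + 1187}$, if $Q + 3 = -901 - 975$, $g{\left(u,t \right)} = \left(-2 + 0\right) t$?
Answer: $- \frac{142899}{389534} \approx -0.36685$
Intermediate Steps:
$g{\left(u,t \right)} = - 2 t$
$Q = -1879$ ($Q = -3 - 1876 = -1879$)
$\frac{790 - 1226}{\frac{Q + g{\left(26,50 \right)}}{-463 - 848} + 1187} = \frac{790 - 1226}{\frac{-1879 - 100}{-463 - 848} + 1187} = - \frac{436}{\frac{-1879 - 100}{-1311} + 1187} = - \frac{436}{\left(-1979\right) \left(- \frac{1}{1311}\right) + 1187} = - \frac{436}{\frac{1979}{1311} + 1187} = - \frac{436}{\frac{1558136}{1311}} = \left(-436\right) \frac{1311}{1558136} = - \frac{142899}{389534}$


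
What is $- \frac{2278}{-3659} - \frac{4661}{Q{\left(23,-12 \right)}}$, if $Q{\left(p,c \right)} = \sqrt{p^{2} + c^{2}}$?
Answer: $\frac{2278}{3659} - \frac{4661 \sqrt{673}}{673} \approx -179.05$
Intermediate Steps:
$Q{\left(p,c \right)} = \sqrt{c^{2} + p^{2}}$
$- \frac{2278}{-3659} - \frac{4661}{Q{\left(23,-12 \right)}} = - \frac{2278}{-3659} - \frac{4661}{\sqrt{\left(-12\right)^{2} + 23^{2}}} = \left(-2278\right) \left(- \frac{1}{3659}\right) - \frac{4661}{\sqrt{144 + 529}} = \frac{2278}{3659} - \frac{4661}{\sqrt{673}} = \frac{2278}{3659} - 4661 \frac{\sqrt{673}}{673} = \frac{2278}{3659} - \frac{4661 \sqrt{673}}{673}$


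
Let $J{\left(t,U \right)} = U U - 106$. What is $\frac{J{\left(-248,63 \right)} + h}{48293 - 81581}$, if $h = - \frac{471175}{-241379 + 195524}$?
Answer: $- \frac{4440226}{38160531} \approx -0.11636$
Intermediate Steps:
$J{\left(t,U \right)} = -106 + U^{2}$ ($J{\left(t,U \right)} = U^{2} - 106 = -106 + U^{2}$)
$h = \frac{94235}{9171}$ ($h = - \frac{471175}{-45855} = \left(-471175\right) \left(- \frac{1}{45855}\right) = \frac{94235}{9171} \approx 10.275$)
$\frac{J{\left(-248,63 \right)} + h}{48293 - 81581} = \frac{\left(-106 + 63^{2}\right) + \frac{94235}{9171}}{48293 - 81581} = \frac{\left(-106 + 3969\right) + \frac{94235}{9171}}{-33288} = \left(3863 + \frac{94235}{9171}\right) \left(- \frac{1}{33288}\right) = \frac{35521808}{9171} \left(- \frac{1}{33288}\right) = - \frac{4440226}{38160531}$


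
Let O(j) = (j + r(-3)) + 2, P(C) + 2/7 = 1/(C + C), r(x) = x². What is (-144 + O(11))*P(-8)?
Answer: 2379/56 ≈ 42.482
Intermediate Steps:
P(C) = -2/7 + 1/(2*C) (P(C) = -2/7 + 1/(C + C) = -2/7 + 1/(2*C))
O(j) = 11 + j (O(j) = (j + (-3)²) + 2 = (j + 9) + 2 = (9 + j) + 2 = 11 + j)
(-144 + O(11))*P(-8) = (-144 + (11 + 11))*((1/14)*(7 - 4*(-8))/(-8)) = (-144 + 22)*((1/14)*(-⅛)*(7 + 32)) = -61*(-1)*39/(7*8) = -122*(-39/112) = 2379/56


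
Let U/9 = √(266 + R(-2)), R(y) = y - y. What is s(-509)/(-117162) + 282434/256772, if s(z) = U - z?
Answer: 179129540/163499571 - √266/13018 ≈ 1.0943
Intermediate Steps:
R(y) = 0
U = 9*√266 (U = 9*√(266 + 0) = 9*√266 ≈ 146.79)
s(z) = -z + 9*√266 (s(z) = 9*√266 - z = -z + 9*√266)
s(-509)/(-117162) + 282434/256772 = (-1*(-509) + 9*√266)/(-117162) + 282434/256772 = (509 + 9*√266)*(-1/117162) + 282434*(1/256772) = (-509/117162 - √266/13018) + 141217/128386 = 179129540/163499571 - √266/13018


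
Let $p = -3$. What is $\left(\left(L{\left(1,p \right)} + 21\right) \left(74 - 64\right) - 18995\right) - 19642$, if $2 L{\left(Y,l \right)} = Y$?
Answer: $-38422$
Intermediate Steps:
$L{\left(Y,l \right)} = \frac{Y}{2}$
$\left(\left(L{\left(1,p \right)} + 21\right) \left(74 - 64\right) - 18995\right) - 19642 = \left(\left(\frac{1}{2} \cdot 1 + 21\right) \left(74 - 64\right) - 18995\right) - 19642 = \left(\left(\frac{1}{2} + 21\right) 10 - 18995\right) - 19642 = \left(\frac{43}{2} \cdot 10 - 18995\right) - 19642 = \left(215 - 18995\right) - 19642 = -18780 - 19642 = -38422$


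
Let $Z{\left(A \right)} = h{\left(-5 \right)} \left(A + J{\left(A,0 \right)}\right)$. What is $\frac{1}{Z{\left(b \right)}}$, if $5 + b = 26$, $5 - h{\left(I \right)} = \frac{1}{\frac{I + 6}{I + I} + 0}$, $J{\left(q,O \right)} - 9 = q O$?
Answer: $\frac{1}{450} \approx 0.0022222$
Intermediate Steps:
$J{\left(q,O \right)} = 9 + O q$ ($J{\left(q,O \right)} = 9 + q O = 9 + O q$)
$h{\left(I \right)} = 5 - \frac{2 I}{6 + I}$ ($h{\left(I \right)} = 5 - \frac{1}{\frac{I + 6}{I + I} + 0} = 5 - \frac{1}{\frac{6 + I}{2 I} + 0} = 5 - \frac{1}{\frac{1}{2} \frac{1}{I} \left(6 + I\right)} = 5 - \frac{2 I}{6 + I}$)
$b = 21$ ($b = -5 + 26 = 21$)
$Z{\left(A \right)} = 135 + 15 A$ ($Z{\left(A \right)} = \frac{3 \left(10 - 5\right)}{6 - 5} \left(A + \left(9 + 0 A\right)\right) = 3 \cdot 1^{-1} \cdot 5 \left(A + \left(9 + 0\right)\right) = 3 \cdot 1 \cdot 5 \left(A + 9\right) = 15 \left(9 + A\right) = 135 + 15 A$)
$\frac{1}{Z{\left(b \right)}} = \frac{1}{135 + 15 \cdot 21} = \frac{1}{135 + 315} = \frac{1}{450}$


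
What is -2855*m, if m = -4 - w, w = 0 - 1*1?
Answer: 8565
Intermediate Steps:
w = -1 (w = 0 - 1 = -1)
m = -3 (m = -4 - 1*(-1) = -4 + 1 = -3)
-2855*m = -2855*(-3) = 8565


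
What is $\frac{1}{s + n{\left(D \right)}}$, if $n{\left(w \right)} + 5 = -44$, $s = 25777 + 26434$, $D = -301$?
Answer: $\frac{1}{52162} \approx 1.9171 \cdot 10^{-5}$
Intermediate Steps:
$s = 52211$
$n{\left(w \right)} = -49$ ($n{\left(w \right)} = -5 - 44 = -49$)
$\frac{1}{s + n{\left(D \right)}} = \frac{1}{52211 - 49} = \frac{1}{52162}$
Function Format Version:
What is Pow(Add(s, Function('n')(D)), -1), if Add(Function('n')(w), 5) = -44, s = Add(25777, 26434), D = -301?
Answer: Rational(1, 52162) ≈ 1.9171e-5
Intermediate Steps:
s = 52211
Function('n')(w) = -49 (Function('n')(w) = Add(-5, -44) = -49)
Pow(Add(s, Function('n')(D)), -1) = Pow(Add(52211, -49), -1) = Pow(52162, -1) = Rational(1, 52162)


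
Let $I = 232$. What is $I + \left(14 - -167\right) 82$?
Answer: $15074$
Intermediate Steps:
$I + \left(14 - -167\right) 82 = 232 + \left(14 - -167\right) 82 = 232 + \left(14 + 167\right) 82 = 232 + 181 \cdot 82 = 232 + 14842 = 15074$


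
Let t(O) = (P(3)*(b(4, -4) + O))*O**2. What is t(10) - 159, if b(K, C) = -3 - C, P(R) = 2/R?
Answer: 1723/3 ≈ 574.33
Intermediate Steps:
t(O) = O**2*(2/3 + 2*O/3) (t(O) = ((2/3)*((-3 - 1*(-4)) + O))*O**2 = ((2*(1/3))*((-3 + 4) + O))*O**2 = (2*(1 + O)/3)*O**2 = (2/3 + 2*O/3)*O**2 = O**2*(2/3 + 2*O/3))
t(10) - 159 = (2/3)*10**2*(1 + 10) - 159 = (2/3)*100*11 - 159 = 2200/3 - 159 = 1723/3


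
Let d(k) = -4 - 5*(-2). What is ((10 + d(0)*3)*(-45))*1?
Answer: -1260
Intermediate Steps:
d(k) = 6 (d(k) = -4 + 10 = 6)
((10 + d(0)*3)*(-45))*1 = ((10 + 6*3)*(-45))*1 = ((10 + 18)*(-45))*1 = (28*(-45))*1 = -1260*1 = -1260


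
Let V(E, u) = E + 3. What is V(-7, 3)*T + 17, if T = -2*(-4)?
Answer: -15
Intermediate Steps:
T = 8
V(E, u) = 3 + E
V(-7, 3)*T + 17 = (3 - 7)*8 + 17 = -4*8 + 17 = -32 + 17 = -15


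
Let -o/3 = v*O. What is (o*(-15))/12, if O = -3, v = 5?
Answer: -225/4 ≈ -56.250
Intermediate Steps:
o = 45 (o = -15*(-3) = -3*(-15) = 45)
(o*(-15))/12 = (45*(-15))/12 = -675*1/12 = -225/4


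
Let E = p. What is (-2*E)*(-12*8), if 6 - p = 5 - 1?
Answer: 384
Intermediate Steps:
p = 2 (p = 6 - (5 - 1) = 6 - 1*4 = 6 - 4 = 2)
E = 2
(-2*E)*(-12*8) = (-2*2)*(-12*8) = -4*(-96) = 384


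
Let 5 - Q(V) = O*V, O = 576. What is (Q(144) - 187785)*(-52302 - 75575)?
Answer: 34619372948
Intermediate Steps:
Q(V) = 5 - 576*V
(Q(144) - 187785)*(-52302 - 75575) = ((5 - 576*144) - 187785)*(-52302 - 75575) = ((5 - 82944) - 187785)*(-127877) = (-82939 - 187785)*(-127877) = -270724*(-127877) = 34619372948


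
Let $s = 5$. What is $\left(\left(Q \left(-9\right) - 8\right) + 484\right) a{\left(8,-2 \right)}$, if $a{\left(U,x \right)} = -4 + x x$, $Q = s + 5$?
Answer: $0$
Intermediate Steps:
$Q = 10$ ($Q = 5 + 5 = 10$)
$a{\left(U,x \right)} = -4 + x^{2}$
$\left(\left(Q \left(-9\right) - 8\right) + 484\right) a{\left(8,-2 \right)} = \left(\left(10 \left(-9\right) - 8\right) + 484\right) \left(-4 + \left(-2\right)^{2}\right) = \left(\left(-90 - 8\right) + 484\right) \left(-4 + 4\right) = \left(-98 + 484\right) 0 = 386 \cdot 0 = 0$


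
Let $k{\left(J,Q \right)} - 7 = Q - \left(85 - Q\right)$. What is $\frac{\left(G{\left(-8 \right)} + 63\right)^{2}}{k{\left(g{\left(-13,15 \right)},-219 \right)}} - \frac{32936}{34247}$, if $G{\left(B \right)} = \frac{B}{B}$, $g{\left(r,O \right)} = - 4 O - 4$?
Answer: $- \frac{1709464}{192081} \approx -8.8997$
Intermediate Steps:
$g{\left(r,O \right)} = -4 - 4 O$
$k{\left(J,Q \right)} = -78 + 2 Q$ ($k{\left(J,Q \right)} = 7 + \left(Q - \left(85 - Q\right)\right) = 7 + \left(Q + \left(-85 + Q\right)\right) = 7 + \left(-85 + 2 Q\right) = -78 + 2 Q$)
$G{\left(B \right)} = 1$
$\frac{\left(G{\left(-8 \right)} + 63\right)^{2}}{k{\left(g{\left(-13,15 \right)},-219 \right)}} - \frac{32936}{34247} = \frac{\left(1 + 63\right)^{2}}{-78 + 2 \left(-219\right)} - \frac{32936}{34247} = \frac{64^{2}}{-78 - 438} - \frac{1432}{1489} = \frac{4096}{-516} - \frac{1432}{1489} = 4096 \left(- \frac{1}{516}\right) - \frac{1432}{1489} = - \frac{1024}{129} - \frac{1432}{1489} = - \frac{1709464}{192081}$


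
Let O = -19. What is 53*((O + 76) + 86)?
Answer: 7579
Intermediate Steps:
53*((O + 76) + 86) = 53*((-19 + 76) + 86) = 53*(57 + 86) = 53*143 = 7579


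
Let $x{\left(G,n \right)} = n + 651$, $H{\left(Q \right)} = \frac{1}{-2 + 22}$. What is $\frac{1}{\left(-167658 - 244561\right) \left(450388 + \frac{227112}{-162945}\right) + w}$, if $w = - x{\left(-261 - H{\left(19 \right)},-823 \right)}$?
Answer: $- \frac{54315}{10084009721174824} \approx -5.3862 \cdot 10^{-12}$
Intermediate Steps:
$H{\left(Q \right)} = \frac{1}{20}$
$x{\left(G,n \right)} = 651 + n$
$w = 172$ ($w = - (651 - 823) = \left(-1\right) \left(-172\right) = 172$)
$\frac{1}{\left(-167658 - 244561\right) \left(450388 + \frac{227112}{-162945}\right) + w} = \frac{1}{\left(-167658 - 244561\right) \left(450388 + \frac{227112}{-162945}\right) + 172} = \frac{1}{- 412219 \left(450388 + 227112 \left(- \frac{1}{162945}\right)\right) + 172} = \frac{1}{- 412219 \left(450388 - \frac{75704}{54315}\right) + 172} = \frac{1}{\left(-412219\right) \frac{24462748516}{54315} + 172} = \frac{1}{- \frac{10084009730517004}{54315} + 172} = \frac{1}{- \frac{10084009721174824}{54315}} = - \frac{54315}{10084009721174824}$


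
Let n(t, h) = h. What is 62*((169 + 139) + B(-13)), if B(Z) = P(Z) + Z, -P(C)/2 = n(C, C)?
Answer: 19902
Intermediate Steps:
P(C) = -2*C
B(Z) = -Z (B(Z) = -2*Z + Z = -Z)
62*((169 + 139) + B(-13)) = 62*((169 + 139) - 1*(-13)) = 62*(308 + 13) = 62*321 = 19902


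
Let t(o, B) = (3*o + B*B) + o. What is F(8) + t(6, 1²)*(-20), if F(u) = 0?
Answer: -500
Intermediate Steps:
t(o, B) = B² + 4*o (t(o, B) = (3*o + B²) + o = (B² + 3*o) + o = B² + 4*o)
F(8) + t(6, 1²)*(-20) = 0 + ((1²)² + 4*6)*(-20) = 0 + (1² + 24)*(-20) = 0 + (1 + 24)*(-20) = 0 + 25*(-20) = 0 - 500 = -500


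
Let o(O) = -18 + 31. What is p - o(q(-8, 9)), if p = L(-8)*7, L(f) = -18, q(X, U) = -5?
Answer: -139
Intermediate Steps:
o(O) = 13
p = -126 (p = -18*7 = -126)
p - o(q(-8, 9)) = -126 - 1*13 = -126 - 13 = -139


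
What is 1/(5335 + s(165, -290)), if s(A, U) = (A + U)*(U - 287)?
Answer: 1/77460 ≈ 1.2910e-5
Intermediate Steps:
s(A, U) = (-287 + U)*(A + U) (s(A, U) = (A + U)*(-287 + U) = (-287 + U)*(A + U))
1/(5335 + s(165, -290)) = 1/(5335 + ((-290)**2 - 287*165 - 287*(-290) + 165*(-290))) = 1/(5335 + (84100 - 47355 + 83230 - 47850)) = 1/(5335 + 72125) = 1/77460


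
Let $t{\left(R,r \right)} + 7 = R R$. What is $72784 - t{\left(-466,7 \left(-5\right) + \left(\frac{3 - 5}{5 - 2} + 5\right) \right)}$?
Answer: $-144365$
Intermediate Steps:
$t{\left(R,r \right)} = -7 + R^{2}$ ($t{\left(R,r \right)} = -7 + R R = -7 + R^{2}$)
$72784 - t{\left(-466,7 \left(-5\right) + \left(\frac{3 - 5}{5 - 2} + 5\right) \right)} = 72784 - \left(-7 + \left(-466\right)^{2}\right) = 72784 - \left(-7 + 217156\right) = 72784 - 217149 = -144365$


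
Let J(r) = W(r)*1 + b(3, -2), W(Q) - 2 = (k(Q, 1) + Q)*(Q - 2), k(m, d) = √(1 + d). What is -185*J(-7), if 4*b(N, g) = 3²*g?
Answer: -22385/2 + 1665*√2 ≈ -8837.8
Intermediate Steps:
b(N, g) = 9*g/4 (b(N, g) = (3²*g)/4 = (9*g)/4 = 9*g/4)
W(Q) = 2 + (-2 + Q)*(Q + √2) (W(Q) = 2 + (√(1 + 1) + Q)*(Q - 2) = 2 + (√2 + Q)*(-2 + Q) = 2 + (Q + √2)*(-2 + Q) = 2 + (-2 + Q)*(Q + √2))
J(r) = -5/2 + r² - 2*r - 2*√2 + r*√2 (J(r) = (2 + r² - 2*r - 2*√2 + r*√2)*1 + (9/4)*(-2) = (2 + r² - 2*r - 2*√2 + r*√2) - 9/2 = -5/2 + r² - 2*r - 2*√2 + r*√2)
-185*J(-7) = -185*(-5/2 + (-7)² - 2*(-7) - 2*√2 - 7*√2) = -185*(-5/2 + 49 + 14 - 2*√2 - 7*√2) = -185*(121/2 - 9*√2) = -22385/2 + 1665*√2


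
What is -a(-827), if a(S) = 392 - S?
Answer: -1219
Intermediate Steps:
-a(-827) = -(392 - 1*(-827)) = -(392 + 827) = -1*1219 = -1219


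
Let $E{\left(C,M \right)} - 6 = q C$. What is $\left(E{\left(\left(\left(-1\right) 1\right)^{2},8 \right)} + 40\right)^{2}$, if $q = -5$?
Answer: $1681$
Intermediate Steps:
$E{\left(C,M \right)} = 6 - 5 C$
$\left(E{\left(\left(\left(-1\right) 1\right)^{2},8 \right)} + 40\right)^{2} = \left(\left(6 - 5 \left(\left(-1\right) 1\right)^{2}\right) + 40\right)^{2} = \left(\left(6 - 5 \left(-1\right)^{2}\right) + 40\right)^{2} = \left(\left(6 - 5\right) + 40\right)^{2} = \left(1 + 40\right)^{2} = 41^{2} = 1681$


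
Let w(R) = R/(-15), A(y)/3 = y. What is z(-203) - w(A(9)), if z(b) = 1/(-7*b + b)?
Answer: 10967/6090 ≈ 1.8008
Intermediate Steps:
A(y) = 3*y
w(R) = -R/15 (w(R) = R*(-1/15) = -R/15)
z(b) = -1/(6*b) (z(b) = 1/(-6*b) = -1/(6*b))
z(-203) - w(A(9)) = -⅙/(-203) - (-1)*3*9/15 = -⅙*(-1/203) - (-1)*27/15 = 1/1218 - 1*(-9/5) = 1/1218 + 9/5 = 10967/6090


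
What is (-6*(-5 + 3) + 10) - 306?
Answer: -284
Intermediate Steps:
(-6*(-5 + 3) + 10) - 306 = (-6*(-2) + 10) - 306 = (12 + 10) - 306 = 22 - 306 = -284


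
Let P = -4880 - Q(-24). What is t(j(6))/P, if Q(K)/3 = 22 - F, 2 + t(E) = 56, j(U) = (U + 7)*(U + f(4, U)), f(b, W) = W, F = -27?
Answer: -54/5027 ≈ -0.010742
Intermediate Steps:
j(U) = 2*U*(7 + U) (j(U) = (U + 7)*(U + U) = (7 + U)*(2*U) = 2*U*(7 + U))
t(E) = 54 (t(E) = -2 + 56 = 54)
Q(K) = 147 (Q(K) = 3*(22 - 1*(-27)) = 3*(22 + 27) = 3*49 = 147)
P = -5027 (P = -4880 - 1*147 = -4880 - 147 = -5027)
t(j(6))/P = 54/(-5027) = 54*(-1/5027) = -54/5027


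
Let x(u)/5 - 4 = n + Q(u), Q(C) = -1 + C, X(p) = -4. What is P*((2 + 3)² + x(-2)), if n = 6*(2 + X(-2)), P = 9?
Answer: -270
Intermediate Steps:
n = -12 (n = 6*(2 - 4) = 6*(-2) = -12)
x(u) = -45 + 5*u (x(u) = 20 + 5*(-12 + (-1 + u)) = 20 + 5*(-13 + u) = 20 + (-65 + 5*u) = -45 + 5*u)
P*((2 + 3)² + x(-2)) = 9*((2 + 3)² + (-45 + 5*(-2))) = 9*(5² + (-45 - 10)) = 9*(25 - 55) = 9*(-30) = -270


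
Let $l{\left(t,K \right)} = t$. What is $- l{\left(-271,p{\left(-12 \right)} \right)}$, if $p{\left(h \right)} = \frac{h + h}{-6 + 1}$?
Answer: $271$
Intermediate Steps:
$p{\left(h \right)} = - \frac{2 h}{5}$ ($p{\left(h \right)} = \frac{2 h}{-5} = 2 h \left(- \frac{1}{5}\right) = - \frac{2 h}{5}$)
$- l{\left(-271,p{\left(-12 \right)} \right)} = \left(-1\right) \left(-271\right) = 271$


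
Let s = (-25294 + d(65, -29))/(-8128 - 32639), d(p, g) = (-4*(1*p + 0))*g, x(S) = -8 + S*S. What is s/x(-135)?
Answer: 5918/247550813 ≈ 2.3906e-5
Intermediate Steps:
x(S) = -8 + S²
d(p, g) = -4*g*p (d(p, g) = (-4*(p + 0))*g = (-4*p)*g = -4*g*p)
s = 5918/13589 (s = (-25294 - 4*(-29)*65)/(-8128 - 32639) = (-25294 + 7540)/(-40767) = -17754*(-1/40767) = 5918/13589 ≈ 0.43550)
s/x(-135) = 5918/(13589*(-8 + (-135)²)) = 5918/(13589*(-8 + 18225)) = (5918/13589)/18217 = (5918/13589)*(1/18217) = 5918/247550813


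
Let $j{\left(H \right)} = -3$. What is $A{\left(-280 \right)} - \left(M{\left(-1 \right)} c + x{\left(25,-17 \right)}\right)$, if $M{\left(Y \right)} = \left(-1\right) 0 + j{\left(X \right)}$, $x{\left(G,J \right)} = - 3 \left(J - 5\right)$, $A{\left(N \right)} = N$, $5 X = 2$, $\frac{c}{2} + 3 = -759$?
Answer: $-4918$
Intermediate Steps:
$c = -1524$ ($c = -6 + 2 \left(-759\right) = -6 - 1518 = -1524$)
$X = \frac{2}{5}$ ($X = \frac{1}{5} \cdot 2 = \frac{2}{5} \approx 0.4$)
$x{\left(G,J \right)} = 15 - 3 J$ ($x{\left(G,J \right)} = - 3 \left(-5 + J\right) = 15 - 3 J$)
$M{\left(Y \right)} = -3$ ($M{\left(Y \right)} = \left(-1\right) 0 - 3 = 0 - 3 = -3$)
$A{\left(-280 \right)} - \left(M{\left(-1 \right)} c + x{\left(25,-17 \right)}\right) = -280 - \left(\left(-3\right) \left(-1524\right) + \left(15 - -51\right)\right) = -280 - \left(4572 + \left(15 + 51\right)\right) = -280 - \left(4572 + 66\right) = -280 - 4638 = -4918$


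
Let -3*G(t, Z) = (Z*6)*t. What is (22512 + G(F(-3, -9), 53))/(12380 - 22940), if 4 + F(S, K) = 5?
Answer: -11203/5280 ≈ -2.1218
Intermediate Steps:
F(S, K) = 1 (F(S, K) = -4 + 5 = 1)
G(t, Z) = -2*Z*t (G(t, Z) = -Z*6*t/3 = -6*Z*t/3 = -2*Z*t)
(22512 + G(F(-3, -9), 53))/(12380 - 22940) = (22512 - 2*53*1)/(12380 - 22940) = (22512 - 106)/(-10560) = 22406*(-1/10560) = -11203/5280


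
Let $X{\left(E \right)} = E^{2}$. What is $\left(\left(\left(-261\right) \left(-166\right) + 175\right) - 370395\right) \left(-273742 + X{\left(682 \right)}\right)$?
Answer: $-62561627508$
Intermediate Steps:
$\left(\left(\left(-261\right) \left(-166\right) + 175\right) - 370395\right) \left(-273742 + X{\left(682 \right)}\right) = \left(\left(\left(-261\right) \left(-166\right) + 175\right) - 370395\right) \left(-273742 + 682^{2}\right) = \left(\left(43326 + 175\right) - 370395\right) \left(-273742 + 465124\right) = \left(43501 - 370395\right) 191382 = \left(-326894\right) 191382 = -62561627508$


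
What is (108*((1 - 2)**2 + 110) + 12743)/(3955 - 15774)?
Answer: -24731/11819 ≈ -2.0925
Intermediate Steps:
(108*((1 - 2)**2 + 110) + 12743)/(3955 - 15774) = (108*((-1)**2 + 110) + 12743)/(-11819) = (108*(1 + 110) + 12743)*(-1/11819) = (108*111 + 12743)*(-1/11819) = (11988 + 12743)*(-1/11819) = 24731*(-1/11819) = -24731/11819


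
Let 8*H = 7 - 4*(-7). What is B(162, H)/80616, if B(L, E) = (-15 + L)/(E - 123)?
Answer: -49/3187691 ≈ -1.5372e-5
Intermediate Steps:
H = 35/8 (H = (7 - 4*(-7))/8 = (7 + 28)/8 = (1/8)*35 = 35/8 ≈ 4.3750)
B(L, E) = (-15 + L)/(-123 + E)
B(162, H)/80616 = ((-15 + 162)/(-123 + 35/8))/80616 = (147/(-949/8))*(1/80616) = -8/949*147*(1/80616) = -1176/949*1/80616 = -49/3187691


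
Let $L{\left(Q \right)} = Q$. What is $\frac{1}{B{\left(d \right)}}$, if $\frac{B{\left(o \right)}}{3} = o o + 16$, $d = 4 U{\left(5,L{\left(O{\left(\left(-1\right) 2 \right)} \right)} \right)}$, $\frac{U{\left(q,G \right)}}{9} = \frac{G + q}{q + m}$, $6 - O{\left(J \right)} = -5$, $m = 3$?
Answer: $\frac{1}{15600} \approx 6.4103 \cdot 10^{-5}$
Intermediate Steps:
$O{\left(J \right)} = 11$ ($O{\left(J \right)} = 6 - -5 = 6 + 5 = 11$)
$U{\left(q,G \right)} = \frac{9 \left(G + q\right)}{3 + q}$ ($U{\left(q,G \right)} = 9 \frac{G + q}{q + 3} = 9 \frac{G + q}{3 + q} = \frac{9 \left(G + q\right)}{3 + q}$)
$d = 72$ ($d = 4 \frac{9 \left(11 + 5\right)}{3 + 5} = 4 \cdot 9 \cdot \frac{1}{8} \cdot 16 = 4 \cdot 18 = 72$)
$B{\left(o \right)} = 48 + 3 o^{2}$ ($B{\left(o \right)} = 3 \left(o o + 16\right) = 3 \left(o^{2} + 16\right) = 3 \left(16 + o^{2}\right) = 48 + 3 o^{2}$)
$\frac{1}{B{\left(d \right)}} = \frac{1}{48 + 3 \cdot 72^{2}} = \frac{1}{48 + 3 \cdot 5184} = \frac{1}{48 + 15552} = \frac{1}{15600}$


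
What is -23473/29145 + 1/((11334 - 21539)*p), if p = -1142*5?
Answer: -273556918201/339659035950 ≈ -0.80539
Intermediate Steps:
p = -5710
-23473/29145 + 1/((11334 - 21539)*p) = -23473/29145 + 1/((11334 - 21539)*(-5710)) = -23473*1/29145 - 1/5710/(-10205) = -23473/29145 - 1/10205*(-1/5710) = -23473/29145 + 1/58270550 = -273556918201/339659035950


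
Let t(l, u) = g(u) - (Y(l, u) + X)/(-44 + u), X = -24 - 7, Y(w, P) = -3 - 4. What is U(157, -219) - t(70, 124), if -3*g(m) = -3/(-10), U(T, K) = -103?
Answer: -827/8 ≈ -103.38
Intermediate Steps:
Y(w, P) = -7
X = -31
g(m) = -⅒ (g(m) = -(-1)/(-10) = -(-1)*(-1)/10 = -⅓*3/10 = -⅒)
t(l, u) = -⅒ + 38/(-44 + u) (t(l, u) = -⅒ - (-7 - 31)/(-44 + u) = -⅒ - (-38)/(-44 + u) = -⅒ + 38/(-44 + u))
U(157, -219) - t(70, 124) = -103 - (424 - 1*124)/(10*(-44 + 124)) = -103 - (424 - 124)/(10*80) = -103 - 300/(10*80) = -103 - 1*3/8 = -103 - 3/8 = -827/8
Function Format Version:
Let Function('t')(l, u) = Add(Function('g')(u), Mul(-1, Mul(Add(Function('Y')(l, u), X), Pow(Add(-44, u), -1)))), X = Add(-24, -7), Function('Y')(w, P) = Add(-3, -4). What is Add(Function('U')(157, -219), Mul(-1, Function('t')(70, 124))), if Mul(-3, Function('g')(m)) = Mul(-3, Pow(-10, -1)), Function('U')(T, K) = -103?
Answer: Rational(-827, 8) ≈ -103.38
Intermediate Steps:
Function('Y')(w, P) = -7
X = -31
Function('g')(m) = Rational(-1, 10) (Function('g')(m) = Mul(Rational(-1, 3), Mul(-3, Pow(-10, -1))) = Mul(Rational(-1, 3), Mul(-3, Rational(-1, 10))) = Mul(Rational(-1, 3), Rational(3, 10)) = Rational(-1, 10))
Function('t')(l, u) = Add(Rational(-1, 10), Mul(38, Pow(Add(-44, u), -1))) (Function('t')(l, u) = Add(Rational(-1, 10), Mul(-1, Mul(Add(-7, -31), Pow(Add(-44, u), -1)))) = Add(Rational(-1, 10), Mul(-1, Mul(-38, Pow(Add(-44, u), -1)))) = Add(Rational(-1, 10), Mul(38, Pow(Add(-44, u), -1))))
Add(Function('U')(157, -219), Mul(-1, Function('t')(70, 124))) = Add(-103, Mul(-1, Mul(Rational(1, 10), Pow(Add(-44, 124), -1), Add(424, Mul(-1, 124))))) = Add(-103, Mul(-1, Mul(Rational(1, 10), Pow(80, -1), Add(424, -124)))) = Add(-103, Mul(-1, Mul(Rational(1, 10), Rational(1, 80), 300))) = Add(-103, Mul(-1, Rational(3, 8))) = Add(-103, Rational(-3, 8)) = Rational(-827, 8)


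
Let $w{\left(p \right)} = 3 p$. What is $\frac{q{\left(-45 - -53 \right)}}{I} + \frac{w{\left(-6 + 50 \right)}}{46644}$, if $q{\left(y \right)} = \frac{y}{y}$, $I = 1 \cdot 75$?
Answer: $\frac{4712}{291525} \approx 0.016163$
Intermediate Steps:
$I = 75$
$q{\left(y \right)} = 1$
$\frac{q{\left(-45 - -53 \right)}}{I} + \frac{w{\left(-6 + 50 \right)}}{46644} = 1 \cdot \frac{1}{75} + \frac{3 \left(-6 + 50\right)}{46644} = 1 \cdot \frac{1}{75} + 3 \cdot 44 \cdot \frac{1}{46644} = \frac{1}{75} + 132 \cdot \frac{1}{46644} = \frac{1}{75} + \frac{11}{3887} = \frac{4712}{291525}$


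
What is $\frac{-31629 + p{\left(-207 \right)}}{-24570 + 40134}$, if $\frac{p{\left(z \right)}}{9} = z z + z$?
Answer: $\frac{117383}{5188} \approx 22.626$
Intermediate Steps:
$p{\left(z \right)} = 9 z + 9 z^{2}$ ($p{\left(z \right)} = 9 \left(z z + z\right) = 9 \left(z^{2} + z\right) = 9 \left(z + z^{2}\right) = 9 z + 9 z^{2}$)
$\frac{-31629 + p{\left(-207 \right)}}{-24570 + 40134} = \frac{-31629 + 9 \left(-207\right) \left(1 - 207\right)}{-24570 + 40134} = \frac{-31629 + 9 \left(-207\right) \left(-206\right)}{15564} = \left(-31629 + 383778\right) \frac{1}{15564} = 352149 \cdot \frac{1}{15564} = \frac{117383}{5188}$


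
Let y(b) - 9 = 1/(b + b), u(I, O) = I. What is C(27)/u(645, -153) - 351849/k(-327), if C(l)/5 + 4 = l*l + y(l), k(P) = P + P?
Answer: 206408561/379647 ≈ 543.69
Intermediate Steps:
k(P) = 2*P
y(b) = 9 + 1/(2*b) (y(b) = 9 + 1/(b + b) = 9 + 1/(2*b))
C(l) = 25 + 5*l² + 5/(2*l) (C(l) = -20 + 5*(l*l + (9 + 1/(2*l))) = -20 + 5*(l² + (9 + 1/(2*l))) = -20 + 5*(9 + l² + 1/(2*l)) = -20 + (45 + 5*l² + 5/(2*l)) = 25 + 5*l² + 5/(2*l))
C(27)/u(645, -153) - 351849/k(-327) = (25 + 5*27² + (5/2)/27)/645 - 351849/(2*(-327)) = (25 + 5*729 + (5/2)*(1/27))*(1/645) - 351849/(-654) = (25 + 3645 + 5/54)*(1/645) - 351849*(-1/654) = (198185/54)*(1/645) + 117283/218 = 39637/6966 + 117283/218 = 206408561/379647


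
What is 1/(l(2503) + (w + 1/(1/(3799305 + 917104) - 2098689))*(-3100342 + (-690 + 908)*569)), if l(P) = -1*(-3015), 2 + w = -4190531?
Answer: 98982756878/1234540992616942115884437 ≈ 8.0178e-14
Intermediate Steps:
w = -4190533 (w = -2 - 4190531 = -4190533)
l(P) = 3015
1/(l(2503) + (w + 1/(1/(3799305 + 917104) - 2098689))*(-3100342 + (-690 + 908)*569)) = 1/(3015 + (-4190533 + 1/(1/(3799305 + 917104) - 2098689))*(-3100342 + (-690 + 908)*569)) = 1/(3015 + (-4190533 + 1/(1/4716409 - 2098689))*(-3100342 + 218*569)) = 1/(3015 + (-4190533 + 1/(1/4716409 - 2098689))*(-3100342 + 124042)) = 1/(3015 + (-4190533 + 1/(-9898275687800/4716409))*(-2976300)) = 1/(3015 + (-4190533 - 4716409/9898275687800)*(-2976300)) = 1/(3015 - 41479050912828313809/9898275687800*(-2976300)) = 1/(3015 + 1234540992318509103897267/98982756878) = 1/(1234540992616942115884437/98982756878) = 98982756878/1234540992616942115884437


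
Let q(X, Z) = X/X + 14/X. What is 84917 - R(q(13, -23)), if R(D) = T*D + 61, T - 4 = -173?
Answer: 85207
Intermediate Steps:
T = -169 (T = 4 - 173 = -169)
q(X, Z) = 1 + 14/X
R(D) = 61 - 169*D (R(D) = -169*D + 61 = 61 - 169*D)
84917 - R(q(13, -23)) = 84917 - (61 - 169*(14 + 13)/13) = 84917 - (61 - 13*27) = 84917 - (61 - 169*27/13) = 84917 - (61 - 351) = 84917 - 1*(-290) = 84917 + 290 = 85207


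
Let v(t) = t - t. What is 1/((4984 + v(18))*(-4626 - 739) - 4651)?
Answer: -1/26743811 ≈ -3.7392e-8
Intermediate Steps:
v(t) = 0
1/((4984 + v(18))*(-4626 - 739) - 4651) = 1/((4984 + 0)*(-4626 - 739) - 4651) = 1/(4984*(-5365) - 4651) = 1/(-26739160 - 4651) = 1/(-26743811) = -1/26743811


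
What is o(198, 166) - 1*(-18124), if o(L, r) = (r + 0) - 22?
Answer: 18268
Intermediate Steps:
o(L, r) = -22 + r (o(L, r) = r - 22 = -22 + r)
o(198, 166) - 1*(-18124) = (-22 + 166) - 1*(-18124) = 144 + 18124 = 18268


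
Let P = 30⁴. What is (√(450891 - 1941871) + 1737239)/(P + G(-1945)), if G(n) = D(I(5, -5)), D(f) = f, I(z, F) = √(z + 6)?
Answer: (1737239 + 2*I*√372745)/(810000 + √11) ≈ 2.1447 + 0.0015075*I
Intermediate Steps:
P = 810000
I(z, F) = √(6 + z)
G(n) = √11 (G(n) = √(6 + 5) = √11)
(√(450891 - 1941871) + 1737239)/(P + G(-1945)) = (√(450891 - 1941871) + 1737239)/(810000 + √11) = (√(-1490980) + 1737239)/(810000 + √11) = (2*I*√372745 + 1737239)/(810000 + √11) = (1737239 + 2*I*√372745)/(810000 + √11)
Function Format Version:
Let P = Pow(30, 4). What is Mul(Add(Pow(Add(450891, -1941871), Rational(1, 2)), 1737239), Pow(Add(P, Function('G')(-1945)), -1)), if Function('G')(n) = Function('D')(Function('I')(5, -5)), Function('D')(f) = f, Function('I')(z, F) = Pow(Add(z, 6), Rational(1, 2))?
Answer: Mul(Pow(Add(810000, Pow(11, Rational(1, 2))), -1), Add(1737239, Mul(2, I, Pow(372745, Rational(1, 2))))) ≈ Add(2.1447, Mul(0.0015075, I))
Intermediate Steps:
P = 810000
Function('I')(z, F) = Pow(Add(6, z), Rational(1, 2))
Function('G')(n) = Pow(11, Rational(1, 2)) (Function('G')(n) = Pow(Add(6, 5), Rational(1, 2)) = Pow(11, Rational(1, 2)))
Mul(Add(Pow(Add(450891, -1941871), Rational(1, 2)), 1737239), Pow(Add(P, Function('G')(-1945)), -1)) = Mul(Add(Pow(Add(450891, -1941871), Rational(1, 2)), 1737239), Pow(Add(810000, Pow(11, Rational(1, 2))), -1)) = Mul(Add(Pow(-1490980, Rational(1, 2)), 1737239), Pow(Add(810000, Pow(11, Rational(1, 2))), -1)) = Mul(Add(Mul(2, I, Pow(372745, Rational(1, 2))), 1737239), Pow(Add(810000, Pow(11, Rational(1, 2))), -1)) = Mul(Add(1737239, Mul(2, I, Pow(372745, Rational(1, 2)))), Pow(Add(810000, Pow(11, Rational(1, 2))), -1)) = Mul(Pow(Add(810000, Pow(11, Rational(1, 2))), -1), Add(1737239, Mul(2, I, Pow(372745, Rational(1, 2)))))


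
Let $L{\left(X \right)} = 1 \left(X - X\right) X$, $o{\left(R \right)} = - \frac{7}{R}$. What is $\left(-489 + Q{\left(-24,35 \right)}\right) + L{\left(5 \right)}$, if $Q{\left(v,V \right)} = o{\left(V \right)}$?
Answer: $- \frac{2446}{5} \approx -489.2$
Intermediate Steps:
$Q{\left(v,V \right)} = - \frac{7}{V}$
$L{\left(X \right)} = 0$ ($L{\left(X \right)} = 1 \cdot 0 X = 0 X = 0$)
$\left(-489 + Q{\left(-24,35 \right)}\right) + L{\left(5 \right)} = \left(-489 - \frac{7}{35}\right) + 0 = \left(-489 - \frac{1}{5}\right) + 0 = - \frac{2446}{5} + 0 = - \frac{2446}{5}$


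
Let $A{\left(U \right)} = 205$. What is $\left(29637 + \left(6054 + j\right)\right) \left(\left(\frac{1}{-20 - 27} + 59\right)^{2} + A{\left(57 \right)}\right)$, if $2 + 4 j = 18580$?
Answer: $\frac{656406132259}{4418} \approx 1.4858 \cdot 10^{8}$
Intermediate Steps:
$j = \frac{9289}{2}$ ($j = - \frac{1}{2} + \frac{1}{4} \cdot 18580 = - \frac{1}{2} + 4645 = \frac{9289}{2} \approx 4644.5$)
$\left(29637 + \left(6054 + j\right)\right) \left(\left(\frac{1}{-20 - 27} + 59\right)^{2} + A{\left(57 \right)}\right) = \left(29637 + \left(6054 + \frac{9289}{2}\right)\right) \left(\left(\frac{1}{-20 - 27} + 59\right)^{2} + 205\right) = \left(29637 + \frac{21397}{2}\right) \left(\left(\frac{1}{-47} + 59\right)^{2} + 205\right) = \frac{80671 \left(\left(- \frac{1}{47} + 59\right)^{2} + 205\right)}{2} = \frac{80671 \left(\left(\frac{2772}{47}\right)^{2} + 205\right)}{2} = \frac{80671 \left(\frac{7683984}{2209} + 205\right)}{2} = \frac{80671}{2} \cdot \frac{8136829}{2209} = \frac{656406132259}{4418}$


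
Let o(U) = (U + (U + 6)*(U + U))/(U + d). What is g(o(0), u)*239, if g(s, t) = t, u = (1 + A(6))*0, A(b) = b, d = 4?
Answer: 0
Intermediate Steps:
o(U) = (U + 2*U*(6 + U))/(4 + U) (o(U) = (U + (U + 6)*(U + U))/(U + 4) = (U + (6 + U)*(2*U))/(4 + U) = (U + 2*U*(6 + U))/(4 + U))
u = 0 (u = (1 + 6)*0 = 7*0 = 0)
g(o(0), u)*239 = 0*239 = 0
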